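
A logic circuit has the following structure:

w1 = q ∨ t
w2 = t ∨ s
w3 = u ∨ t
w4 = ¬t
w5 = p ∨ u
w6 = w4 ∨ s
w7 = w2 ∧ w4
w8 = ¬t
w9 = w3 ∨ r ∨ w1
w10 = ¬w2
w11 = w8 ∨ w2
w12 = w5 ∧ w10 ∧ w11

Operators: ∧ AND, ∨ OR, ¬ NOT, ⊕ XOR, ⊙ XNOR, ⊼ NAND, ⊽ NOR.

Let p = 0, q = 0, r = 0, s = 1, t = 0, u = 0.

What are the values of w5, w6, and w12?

w5 = 0; w6 = 1; w12 = 0

w2 = t OR s = 0 OR 1 = 1
w4 = NOT t = NOT 0 = 1
w5 = p OR u = 0 OR 0 = 0
w6 = w4 OR s = 1 OR 1 = 1
w8 = NOT t = NOT 0 = 1
w10 = NOT w2 = NOT 1 = 0
w11 = w8 OR w2 = 1 OR 1 = 1
w12 = w5 AND w10 AND w11 = 0 AND 0 AND 1 = 0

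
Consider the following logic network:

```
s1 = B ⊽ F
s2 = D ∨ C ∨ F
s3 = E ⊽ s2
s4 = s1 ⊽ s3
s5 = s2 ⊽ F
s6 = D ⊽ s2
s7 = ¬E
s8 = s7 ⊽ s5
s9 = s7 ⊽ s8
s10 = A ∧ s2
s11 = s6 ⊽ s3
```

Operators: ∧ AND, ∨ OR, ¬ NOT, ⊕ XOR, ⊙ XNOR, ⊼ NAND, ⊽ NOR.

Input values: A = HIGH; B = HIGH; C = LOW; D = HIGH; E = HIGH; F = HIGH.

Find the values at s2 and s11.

s2 = HIGH, s11 = HIGH

s2 = D OR C OR F = HIGH OR LOW OR HIGH = HIGH
s3 = E NOR s2 = HIGH NOR HIGH = LOW
s6 = D NOR s2 = HIGH NOR HIGH = LOW
s11 = s6 NOR s3 = LOW NOR LOW = HIGH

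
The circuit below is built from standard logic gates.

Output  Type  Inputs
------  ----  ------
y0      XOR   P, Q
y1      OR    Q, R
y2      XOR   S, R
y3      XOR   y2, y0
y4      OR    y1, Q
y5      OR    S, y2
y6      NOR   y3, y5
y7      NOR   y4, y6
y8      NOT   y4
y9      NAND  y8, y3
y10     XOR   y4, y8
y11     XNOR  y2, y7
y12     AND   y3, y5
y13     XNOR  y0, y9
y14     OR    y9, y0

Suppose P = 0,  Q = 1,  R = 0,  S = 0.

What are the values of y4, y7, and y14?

y0 = P XOR Q = 0 XOR 1 = 1
y1 = Q OR R = 1 OR 0 = 1
y2 = S XOR R = 0 XOR 0 = 0
y3 = y2 XOR y0 = 0 XOR 1 = 1
y4 = y1 OR Q = 1 OR 1 = 1
y5 = S OR y2 = 0 OR 0 = 0
y6 = y3 NOR y5 = 1 NOR 0 = 0
y7 = y4 NOR y6 = 1 NOR 0 = 0
y8 = NOT y4 = NOT 1 = 0
y9 = y8 NAND y3 = 0 NAND 1 = 1
y14 = y9 OR y0 = 1 OR 1 = 1

y4 = 1  y7 = 0  y14 = 1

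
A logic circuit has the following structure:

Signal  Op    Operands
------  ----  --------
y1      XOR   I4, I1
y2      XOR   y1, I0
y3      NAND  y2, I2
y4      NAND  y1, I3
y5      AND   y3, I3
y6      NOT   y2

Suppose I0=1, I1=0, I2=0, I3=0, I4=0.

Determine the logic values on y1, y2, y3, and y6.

y1 = 0, y2 = 1, y3 = 1, y6 = 0

y1 = I4 XOR I1 = 0 XOR 0 = 0
y2 = y1 XOR I0 = 0 XOR 1 = 1
y3 = y2 NAND I2 = 1 NAND 0 = 1
y6 = NOT y2 = NOT 1 = 0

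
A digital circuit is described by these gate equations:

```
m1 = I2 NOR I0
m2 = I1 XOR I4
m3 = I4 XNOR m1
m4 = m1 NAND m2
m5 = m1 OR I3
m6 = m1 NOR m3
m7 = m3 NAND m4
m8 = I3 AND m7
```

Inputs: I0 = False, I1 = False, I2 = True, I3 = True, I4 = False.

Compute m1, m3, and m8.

m1 = False  m3 = True  m8 = False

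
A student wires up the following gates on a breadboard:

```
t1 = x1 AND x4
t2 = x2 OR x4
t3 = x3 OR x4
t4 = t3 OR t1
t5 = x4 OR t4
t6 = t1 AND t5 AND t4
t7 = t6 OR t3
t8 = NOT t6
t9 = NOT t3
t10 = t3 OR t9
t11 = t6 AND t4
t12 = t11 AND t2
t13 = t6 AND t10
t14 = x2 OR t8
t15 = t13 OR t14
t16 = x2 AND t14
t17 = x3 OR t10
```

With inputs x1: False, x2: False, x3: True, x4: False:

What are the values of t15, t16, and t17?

t1 = x1 AND x4 = False AND False = False
t3 = x3 OR x4 = True OR False = True
t4 = t3 OR t1 = True OR False = True
t5 = x4 OR t4 = False OR True = True
t6 = t1 AND t5 AND t4 = False AND True AND True = False
t8 = NOT t6 = NOT False = True
t9 = NOT t3 = NOT True = False
t10 = t3 OR t9 = True OR False = True
t13 = t6 AND t10 = False AND True = False
t14 = x2 OR t8 = False OR True = True
t15 = t13 OR t14 = False OR True = True
t16 = x2 AND t14 = False AND True = False
t17 = x3 OR t10 = True OR True = True

t15 = True, t16 = False, t17 = True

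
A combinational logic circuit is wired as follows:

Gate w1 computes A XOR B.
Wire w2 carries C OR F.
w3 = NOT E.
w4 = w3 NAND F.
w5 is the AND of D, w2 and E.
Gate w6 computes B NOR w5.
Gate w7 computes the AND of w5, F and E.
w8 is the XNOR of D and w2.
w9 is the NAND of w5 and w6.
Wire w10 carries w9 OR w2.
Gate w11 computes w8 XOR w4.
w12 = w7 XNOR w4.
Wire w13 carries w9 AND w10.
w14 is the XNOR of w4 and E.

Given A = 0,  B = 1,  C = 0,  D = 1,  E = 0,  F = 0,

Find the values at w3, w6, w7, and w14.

w2 = C OR F = 0 OR 0 = 0
w3 = NOT E = NOT 0 = 1
w4 = w3 NAND F = 1 NAND 0 = 1
w5 = D AND w2 AND E = 1 AND 0 AND 0 = 0
w6 = B NOR w5 = 1 NOR 0 = 0
w7 = w5 AND F AND E = 0 AND 0 AND 0 = 0
w14 = w4 XNOR E = 1 XNOR 0 = 0

w3 = 1, w6 = 0, w7 = 0, w14 = 0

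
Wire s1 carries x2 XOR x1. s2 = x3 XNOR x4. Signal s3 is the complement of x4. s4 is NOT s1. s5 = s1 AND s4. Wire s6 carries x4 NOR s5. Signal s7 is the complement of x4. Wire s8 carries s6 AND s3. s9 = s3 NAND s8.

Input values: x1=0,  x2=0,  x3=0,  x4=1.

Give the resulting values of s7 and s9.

s1 = x2 XOR x1 = 0 XOR 0 = 0
s3 = NOT x4 = NOT 1 = 0
s4 = NOT s1 = NOT 0 = 1
s5 = s1 AND s4 = 0 AND 1 = 0
s6 = x4 NOR s5 = 1 NOR 0 = 0
s7 = NOT x4 = NOT 1 = 0
s8 = s6 AND s3 = 0 AND 0 = 0
s9 = s3 NAND s8 = 0 NAND 0 = 1

s7 = 0, s9 = 1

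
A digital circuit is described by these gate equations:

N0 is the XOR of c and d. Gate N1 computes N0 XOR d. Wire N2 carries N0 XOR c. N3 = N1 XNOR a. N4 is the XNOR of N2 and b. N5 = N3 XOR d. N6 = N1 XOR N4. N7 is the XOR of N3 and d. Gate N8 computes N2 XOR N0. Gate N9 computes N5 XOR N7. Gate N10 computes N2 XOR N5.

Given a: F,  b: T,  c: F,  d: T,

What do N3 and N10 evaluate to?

N3 = T; N10 = T

N0 = c XOR d = F XOR T = T
N1 = N0 XOR d = T XOR T = F
N2 = N0 XOR c = T XOR F = T
N3 = N1 XNOR a = F XNOR F = T
N5 = N3 XOR d = T XOR T = F
N10 = N2 XOR N5 = T XOR F = T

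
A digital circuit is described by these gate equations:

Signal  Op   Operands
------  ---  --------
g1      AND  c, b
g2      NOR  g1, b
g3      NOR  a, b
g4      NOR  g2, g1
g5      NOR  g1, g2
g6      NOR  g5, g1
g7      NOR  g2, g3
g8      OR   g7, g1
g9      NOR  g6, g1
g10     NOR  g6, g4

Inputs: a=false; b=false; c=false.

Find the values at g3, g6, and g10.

g3 = true  g6 = true  g10 = false

g1 = c AND b = false AND false = false
g2 = g1 NOR b = false NOR false = true
g3 = a NOR b = false NOR false = true
g4 = g2 NOR g1 = true NOR false = false
g5 = g1 NOR g2 = false NOR true = false
g6 = g5 NOR g1 = false NOR false = true
g10 = g6 NOR g4 = true NOR false = false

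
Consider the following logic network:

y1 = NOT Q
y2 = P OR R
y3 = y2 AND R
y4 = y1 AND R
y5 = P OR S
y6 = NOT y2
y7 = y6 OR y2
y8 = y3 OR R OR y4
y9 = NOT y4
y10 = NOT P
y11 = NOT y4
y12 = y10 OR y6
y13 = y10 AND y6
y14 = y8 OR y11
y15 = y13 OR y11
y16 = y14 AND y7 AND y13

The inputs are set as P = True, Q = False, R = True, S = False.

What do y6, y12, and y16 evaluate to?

y1 = NOT Q = NOT False = True
y2 = P OR R = True OR True = True
y3 = y2 AND R = True AND True = True
y4 = y1 AND R = True AND True = True
y6 = NOT y2 = NOT True = False
y7 = y6 OR y2 = False OR True = True
y8 = y3 OR R OR y4 = True OR True OR True = True
y10 = NOT P = NOT True = False
y11 = NOT y4 = NOT True = False
y12 = y10 OR y6 = False OR False = False
y13 = y10 AND y6 = False AND False = False
y14 = y8 OR y11 = True OR False = True
y16 = y14 AND y7 AND y13 = True AND True AND False = False

y6 = False, y12 = False, y16 = False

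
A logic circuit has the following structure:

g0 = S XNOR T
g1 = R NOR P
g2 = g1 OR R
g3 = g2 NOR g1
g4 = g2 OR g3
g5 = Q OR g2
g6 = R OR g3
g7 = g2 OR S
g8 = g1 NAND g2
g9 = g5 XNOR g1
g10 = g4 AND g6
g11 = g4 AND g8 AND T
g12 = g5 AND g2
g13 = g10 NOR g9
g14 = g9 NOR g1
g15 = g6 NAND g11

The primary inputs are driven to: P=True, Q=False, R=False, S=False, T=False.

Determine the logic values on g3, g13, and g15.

g3 = True; g13 = False; g15 = True

g1 = R NOR P = False NOR True = False
g2 = g1 OR R = False OR False = False
g3 = g2 NOR g1 = False NOR False = True
g4 = g2 OR g3 = False OR True = True
g5 = Q OR g2 = False OR False = False
g6 = R OR g3 = False OR True = True
g8 = g1 NAND g2 = False NAND False = True
g9 = g5 XNOR g1 = False XNOR False = True
g10 = g4 AND g6 = True AND True = True
g11 = g4 AND g8 AND T = True AND True AND False = False
g13 = g10 NOR g9 = True NOR True = False
g15 = g6 NAND g11 = True NAND False = True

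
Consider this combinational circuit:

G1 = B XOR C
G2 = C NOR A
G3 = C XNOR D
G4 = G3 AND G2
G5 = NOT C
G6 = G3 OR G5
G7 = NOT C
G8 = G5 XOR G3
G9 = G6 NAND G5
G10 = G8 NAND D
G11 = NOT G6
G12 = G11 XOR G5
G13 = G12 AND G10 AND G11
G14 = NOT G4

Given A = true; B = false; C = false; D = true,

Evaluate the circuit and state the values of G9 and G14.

G9 = false, G14 = true

G2 = C NOR A = false NOR true = false
G3 = C XNOR D = false XNOR true = false
G4 = G3 AND G2 = false AND false = false
G5 = NOT C = NOT false = true
G6 = G3 OR G5 = false OR true = true
G9 = G6 NAND G5 = true NAND true = false
G14 = NOT G4 = NOT false = true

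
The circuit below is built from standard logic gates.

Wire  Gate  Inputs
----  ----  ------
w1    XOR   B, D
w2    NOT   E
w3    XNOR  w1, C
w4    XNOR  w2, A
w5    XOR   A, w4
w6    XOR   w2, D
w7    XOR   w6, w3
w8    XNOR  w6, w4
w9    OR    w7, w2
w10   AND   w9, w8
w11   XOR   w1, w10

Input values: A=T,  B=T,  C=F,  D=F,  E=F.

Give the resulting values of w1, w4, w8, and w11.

w1 = B XOR D = T XOR F = T
w2 = NOT E = NOT F = T
w3 = w1 XNOR C = T XNOR F = F
w4 = w2 XNOR A = T XNOR T = T
w6 = w2 XOR D = T XOR F = T
w7 = w6 XOR w3 = T XOR F = T
w8 = w6 XNOR w4 = T XNOR T = T
w9 = w7 OR w2 = T OR T = T
w10 = w9 AND w8 = T AND T = T
w11 = w1 XOR w10 = T XOR T = F

w1 = T, w4 = T, w8 = T, w11 = F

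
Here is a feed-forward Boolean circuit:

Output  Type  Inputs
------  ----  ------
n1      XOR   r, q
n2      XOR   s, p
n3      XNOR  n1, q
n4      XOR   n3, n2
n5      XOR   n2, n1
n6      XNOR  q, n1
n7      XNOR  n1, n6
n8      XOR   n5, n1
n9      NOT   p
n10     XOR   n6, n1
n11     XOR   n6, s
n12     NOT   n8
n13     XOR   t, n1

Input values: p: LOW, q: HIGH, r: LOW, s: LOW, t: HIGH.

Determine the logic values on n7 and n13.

n1 = r XOR q = LOW XOR HIGH = HIGH
n6 = q XNOR n1 = HIGH XNOR HIGH = HIGH
n7 = n1 XNOR n6 = HIGH XNOR HIGH = HIGH
n13 = t XOR n1 = HIGH XOR HIGH = LOW

n7 = HIGH, n13 = LOW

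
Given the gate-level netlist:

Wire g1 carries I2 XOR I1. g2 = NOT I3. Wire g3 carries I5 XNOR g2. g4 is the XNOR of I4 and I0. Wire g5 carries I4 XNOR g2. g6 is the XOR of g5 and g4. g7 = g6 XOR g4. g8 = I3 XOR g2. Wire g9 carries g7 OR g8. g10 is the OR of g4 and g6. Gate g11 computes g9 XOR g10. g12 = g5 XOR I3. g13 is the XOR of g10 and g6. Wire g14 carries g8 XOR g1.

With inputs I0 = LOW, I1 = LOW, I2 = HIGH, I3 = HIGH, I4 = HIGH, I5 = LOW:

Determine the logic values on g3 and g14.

g3 = HIGH  g14 = LOW

g1 = I2 XOR I1 = HIGH XOR LOW = HIGH
g2 = NOT I3 = NOT HIGH = LOW
g3 = I5 XNOR g2 = LOW XNOR LOW = HIGH
g8 = I3 XOR g2 = HIGH XOR LOW = HIGH
g14 = g8 XOR g1 = HIGH XOR HIGH = LOW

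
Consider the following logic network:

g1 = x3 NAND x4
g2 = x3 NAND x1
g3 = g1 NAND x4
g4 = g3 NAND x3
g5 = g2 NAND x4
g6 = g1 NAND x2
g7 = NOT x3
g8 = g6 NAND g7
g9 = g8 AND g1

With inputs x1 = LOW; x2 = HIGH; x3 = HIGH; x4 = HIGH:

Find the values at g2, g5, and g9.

g2 = HIGH, g5 = LOW, g9 = LOW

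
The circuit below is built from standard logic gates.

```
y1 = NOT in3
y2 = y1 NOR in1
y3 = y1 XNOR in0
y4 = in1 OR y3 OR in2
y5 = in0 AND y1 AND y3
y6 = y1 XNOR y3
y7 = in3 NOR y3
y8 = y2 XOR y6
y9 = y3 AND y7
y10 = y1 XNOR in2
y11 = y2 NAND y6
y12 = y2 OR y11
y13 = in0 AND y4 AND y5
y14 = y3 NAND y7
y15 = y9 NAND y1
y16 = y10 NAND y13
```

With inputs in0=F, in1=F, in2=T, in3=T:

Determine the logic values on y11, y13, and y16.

y1 = NOT in3 = NOT T = F
y2 = y1 NOR in1 = F NOR F = T
y3 = y1 XNOR in0 = F XNOR F = T
y4 = in1 OR y3 OR in2 = F OR T OR T = T
y5 = in0 AND y1 AND y3 = F AND F AND T = F
y6 = y1 XNOR y3 = F XNOR T = F
y10 = y1 XNOR in2 = F XNOR T = F
y11 = y2 NAND y6 = T NAND F = T
y13 = in0 AND y4 AND y5 = F AND T AND F = F
y16 = y10 NAND y13 = F NAND F = T

y11 = T; y13 = F; y16 = T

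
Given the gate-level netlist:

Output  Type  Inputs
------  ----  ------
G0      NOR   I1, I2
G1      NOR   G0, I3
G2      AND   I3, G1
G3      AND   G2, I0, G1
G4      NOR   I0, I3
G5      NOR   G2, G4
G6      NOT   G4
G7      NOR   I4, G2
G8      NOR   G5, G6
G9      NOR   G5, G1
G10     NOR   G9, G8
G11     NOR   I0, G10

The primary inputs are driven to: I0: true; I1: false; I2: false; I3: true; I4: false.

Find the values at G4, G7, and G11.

G0 = I1 NOR I2 = false NOR false = true
G1 = G0 NOR I3 = true NOR true = false
G2 = I3 AND G1 = true AND false = false
G4 = I0 NOR I3 = true NOR true = false
G5 = G2 NOR G4 = false NOR false = true
G6 = NOT G4 = NOT false = true
G7 = I4 NOR G2 = false NOR false = true
G8 = G5 NOR G6 = true NOR true = false
G9 = G5 NOR G1 = true NOR false = false
G10 = G9 NOR G8 = false NOR false = true
G11 = I0 NOR G10 = true NOR true = false

G4 = false, G7 = true, G11 = false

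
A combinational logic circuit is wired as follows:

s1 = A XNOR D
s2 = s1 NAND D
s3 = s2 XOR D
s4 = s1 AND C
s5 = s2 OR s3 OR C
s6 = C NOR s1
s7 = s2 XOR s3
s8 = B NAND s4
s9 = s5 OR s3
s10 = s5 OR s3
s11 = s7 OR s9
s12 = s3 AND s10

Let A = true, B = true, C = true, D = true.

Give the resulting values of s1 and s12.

s1 = A XNOR D = true XNOR true = true
s2 = s1 NAND D = true NAND true = false
s3 = s2 XOR D = false XOR true = true
s5 = s2 OR s3 OR C = false OR true OR true = true
s10 = s5 OR s3 = true OR true = true
s12 = s3 AND s10 = true AND true = true

s1 = true, s12 = true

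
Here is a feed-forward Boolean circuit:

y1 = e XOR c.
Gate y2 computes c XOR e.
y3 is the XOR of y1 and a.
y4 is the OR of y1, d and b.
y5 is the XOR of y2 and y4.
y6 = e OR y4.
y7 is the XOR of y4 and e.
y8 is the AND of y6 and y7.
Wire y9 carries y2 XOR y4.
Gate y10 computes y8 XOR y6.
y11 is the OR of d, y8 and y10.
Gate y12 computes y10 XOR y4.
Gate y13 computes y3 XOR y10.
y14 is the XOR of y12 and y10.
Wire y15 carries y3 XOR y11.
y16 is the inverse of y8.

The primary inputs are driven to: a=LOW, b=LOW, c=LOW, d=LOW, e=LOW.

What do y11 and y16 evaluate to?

y1 = e XOR c = LOW XOR LOW = LOW
y4 = y1 OR d OR b = LOW OR LOW OR LOW = LOW
y6 = e OR y4 = LOW OR LOW = LOW
y7 = y4 XOR e = LOW XOR LOW = LOW
y8 = y6 AND y7 = LOW AND LOW = LOW
y10 = y8 XOR y6 = LOW XOR LOW = LOW
y11 = d OR y8 OR y10 = LOW OR LOW OR LOW = LOW
y16 = NOT y8 = NOT LOW = HIGH

y11 = LOW, y16 = HIGH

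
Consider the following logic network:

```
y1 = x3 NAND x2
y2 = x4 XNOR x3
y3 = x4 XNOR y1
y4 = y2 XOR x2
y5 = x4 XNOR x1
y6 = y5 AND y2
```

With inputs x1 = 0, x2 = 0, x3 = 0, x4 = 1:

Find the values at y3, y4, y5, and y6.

y3 = 1, y4 = 0, y5 = 0, y6 = 0

y1 = x3 NAND x2 = 0 NAND 0 = 1
y2 = x4 XNOR x3 = 1 XNOR 0 = 0
y3 = x4 XNOR y1 = 1 XNOR 1 = 1
y4 = y2 XOR x2 = 0 XOR 0 = 0
y5 = x4 XNOR x1 = 1 XNOR 0 = 0
y6 = y5 AND y2 = 0 AND 0 = 0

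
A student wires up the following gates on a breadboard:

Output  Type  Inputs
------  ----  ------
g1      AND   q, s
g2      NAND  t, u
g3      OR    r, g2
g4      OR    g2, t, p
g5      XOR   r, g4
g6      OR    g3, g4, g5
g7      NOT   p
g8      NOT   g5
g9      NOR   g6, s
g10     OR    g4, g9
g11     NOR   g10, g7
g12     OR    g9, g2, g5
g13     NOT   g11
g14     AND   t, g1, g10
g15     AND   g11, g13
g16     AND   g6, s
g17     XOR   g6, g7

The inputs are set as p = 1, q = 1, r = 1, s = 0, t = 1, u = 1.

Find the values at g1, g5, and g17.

g1 = q AND s = 1 AND 0 = 0
g2 = t NAND u = 1 NAND 1 = 0
g3 = r OR g2 = 1 OR 0 = 1
g4 = g2 OR t OR p = 0 OR 1 OR 1 = 1
g5 = r XOR g4 = 1 XOR 1 = 0
g6 = g3 OR g4 OR g5 = 1 OR 1 OR 0 = 1
g7 = NOT p = NOT 1 = 0
g17 = g6 XOR g7 = 1 XOR 0 = 1

g1 = 0; g5 = 0; g17 = 1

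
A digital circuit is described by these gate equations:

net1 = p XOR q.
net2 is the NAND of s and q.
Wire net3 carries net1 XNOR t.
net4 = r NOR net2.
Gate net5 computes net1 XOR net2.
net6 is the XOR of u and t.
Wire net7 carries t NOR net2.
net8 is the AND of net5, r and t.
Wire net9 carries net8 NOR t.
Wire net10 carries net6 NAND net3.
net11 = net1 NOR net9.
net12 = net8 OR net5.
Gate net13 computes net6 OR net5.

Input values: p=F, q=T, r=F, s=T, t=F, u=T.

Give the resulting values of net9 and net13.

net1 = p XOR q = F XOR T = T
net2 = s NAND q = T NAND T = F
net5 = net1 XOR net2 = T XOR F = T
net6 = u XOR t = T XOR F = T
net8 = net5 AND r AND t = T AND F AND F = F
net9 = net8 NOR t = F NOR F = T
net13 = net6 OR net5 = T OR T = T

net9 = T; net13 = T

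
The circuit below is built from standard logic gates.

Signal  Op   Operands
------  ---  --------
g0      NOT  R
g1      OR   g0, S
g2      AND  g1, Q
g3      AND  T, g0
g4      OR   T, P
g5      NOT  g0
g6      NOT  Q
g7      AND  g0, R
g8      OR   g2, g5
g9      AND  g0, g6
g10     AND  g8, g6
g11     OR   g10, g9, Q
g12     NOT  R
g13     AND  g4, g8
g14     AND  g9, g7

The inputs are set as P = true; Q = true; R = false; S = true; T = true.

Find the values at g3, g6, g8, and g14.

g0 = NOT R = NOT false = true
g1 = g0 OR S = true OR true = true
g2 = g1 AND Q = true AND true = true
g3 = T AND g0 = true AND true = true
g5 = NOT g0 = NOT true = false
g6 = NOT Q = NOT true = false
g7 = g0 AND R = true AND false = false
g8 = g2 OR g5 = true OR false = true
g9 = g0 AND g6 = true AND false = false
g14 = g9 AND g7 = false AND false = false

g3 = true, g6 = false, g8 = true, g14 = false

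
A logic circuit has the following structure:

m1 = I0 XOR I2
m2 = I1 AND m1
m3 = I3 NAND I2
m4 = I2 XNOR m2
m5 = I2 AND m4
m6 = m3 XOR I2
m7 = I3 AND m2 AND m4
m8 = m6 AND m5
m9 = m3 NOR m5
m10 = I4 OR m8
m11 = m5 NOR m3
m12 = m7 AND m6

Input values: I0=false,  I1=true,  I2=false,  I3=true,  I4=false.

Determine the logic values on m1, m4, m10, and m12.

m1 = false, m4 = true, m10 = false, m12 = false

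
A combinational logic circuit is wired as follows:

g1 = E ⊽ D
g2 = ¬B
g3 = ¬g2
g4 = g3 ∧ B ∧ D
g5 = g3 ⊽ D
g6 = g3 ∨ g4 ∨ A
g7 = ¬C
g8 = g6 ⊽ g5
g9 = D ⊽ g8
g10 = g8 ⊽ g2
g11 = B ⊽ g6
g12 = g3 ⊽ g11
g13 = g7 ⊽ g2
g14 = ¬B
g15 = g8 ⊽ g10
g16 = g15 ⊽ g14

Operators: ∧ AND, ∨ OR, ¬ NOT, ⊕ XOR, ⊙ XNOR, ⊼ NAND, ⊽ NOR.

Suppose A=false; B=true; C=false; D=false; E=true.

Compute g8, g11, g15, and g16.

g2 = NOT B = NOT true = false
g3 = NOT g2 = NOT false = true
g4 = g3 AND B AND D = true AND true AND false = false
g5 = g3 NOR D = true NOR false = false
g6 = g3 OR g4 OR A = true OR false OR false = true
g8 = g6 NOR g5 = true NOR false = false
g10 = g8 NOR g2 = false NOR false = true
g11 = B NOR g6 = true NOR true = false
g14 = NOT B = NOT true = false
g15 = g8 NOR g10 = false NOR true = false
g16 = g15 NOR g14 = false NOR false = true

g8 = false, g11 = false, g15 = false, g16 = true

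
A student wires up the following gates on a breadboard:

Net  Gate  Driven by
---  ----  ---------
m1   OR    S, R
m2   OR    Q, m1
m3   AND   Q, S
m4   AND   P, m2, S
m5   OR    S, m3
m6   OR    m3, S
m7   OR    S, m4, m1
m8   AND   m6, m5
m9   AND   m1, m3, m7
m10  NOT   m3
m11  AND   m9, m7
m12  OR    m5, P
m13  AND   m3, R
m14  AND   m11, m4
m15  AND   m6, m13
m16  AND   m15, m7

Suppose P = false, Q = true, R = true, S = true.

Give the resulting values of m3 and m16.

m1 = S OR R = true OR true = true
m2 = Q OR m1 = true OR true = true
m3 = Q AND S = true AND true = true
m4 = P AND m2 AND S = false AND true AND true = false
m6 = m3 OR S = true OR true = true
m7 = S OR m4 OR m1 = true OR false OR true = true
m13 = m3 AND R = true AND true = true
m15 = m6 AND m13 = true AND true = true
m16 = m15 AND m7 = true AND true = true

m3 = true, m16 = true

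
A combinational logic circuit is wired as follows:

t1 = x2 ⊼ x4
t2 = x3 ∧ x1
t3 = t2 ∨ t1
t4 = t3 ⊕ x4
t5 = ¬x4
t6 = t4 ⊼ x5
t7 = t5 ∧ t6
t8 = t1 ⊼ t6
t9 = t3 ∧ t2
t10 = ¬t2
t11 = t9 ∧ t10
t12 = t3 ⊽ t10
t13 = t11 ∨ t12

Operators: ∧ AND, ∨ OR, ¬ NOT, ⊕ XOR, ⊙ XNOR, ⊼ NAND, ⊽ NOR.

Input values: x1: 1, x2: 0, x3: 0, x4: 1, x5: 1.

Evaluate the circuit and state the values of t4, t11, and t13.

t4 = 0  t11 = 0  t13 = 0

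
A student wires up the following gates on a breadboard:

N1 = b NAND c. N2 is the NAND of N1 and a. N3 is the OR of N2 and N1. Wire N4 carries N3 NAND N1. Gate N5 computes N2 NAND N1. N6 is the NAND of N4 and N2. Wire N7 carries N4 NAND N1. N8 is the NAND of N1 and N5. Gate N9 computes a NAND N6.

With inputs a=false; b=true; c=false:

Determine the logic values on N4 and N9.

N1 = b NAND c = true NAND false = true
N2 = N1 NAND a = true NAND false = true
N3 = N2 OR N1 = true OR true = true
N4 = N3 NAND N1 = true NAND true = false
N6 = N4 NAND N2 = false NAND true = true
N9 = a NAND N6 = false NAND true = true

N4 = false, N9 = true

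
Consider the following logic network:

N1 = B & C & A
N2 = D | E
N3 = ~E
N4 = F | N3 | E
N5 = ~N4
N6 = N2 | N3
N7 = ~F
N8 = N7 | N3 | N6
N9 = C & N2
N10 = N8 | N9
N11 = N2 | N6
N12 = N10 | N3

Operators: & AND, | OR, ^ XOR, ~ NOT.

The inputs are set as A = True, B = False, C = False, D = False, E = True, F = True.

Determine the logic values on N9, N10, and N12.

N9 = False; N10 = True; N12 = True

N2 = D OR E = False OR True = True
N3 = NOT E = NOT True = False
N6 = N2 OR N3 = True OR False = True
N7 = NOT F = NOT True = False
N8 = N7 OR N3 OR N6 = False OR False OR True = True
N9 = C AND N2 = False AND True = False
N10 = N8 OR N9 = True OR False = True
N12 = N10 OR N3 = True OR False = True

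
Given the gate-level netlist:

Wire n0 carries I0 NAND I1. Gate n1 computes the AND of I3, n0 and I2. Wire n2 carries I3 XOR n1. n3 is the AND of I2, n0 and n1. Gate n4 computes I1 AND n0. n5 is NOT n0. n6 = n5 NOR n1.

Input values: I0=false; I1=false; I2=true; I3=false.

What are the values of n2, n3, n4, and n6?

n2 = false  n3 = false  n4 = false  n6 = true

n0 = I0 NAND I1 = false NAND false = true
n1 = I3 AND n0 AND I2 = false AND true AND true = false
n2 = I3 XOR n1 = false XOR false = false
n3 = I2 AND n0 AND n1 = true AND true AND false = false
n4 = I1 AND n0 = false AND true = false
n5 = NOT n0 = NOT true = false
n6 = n5 NOR n1 = false NOR false = true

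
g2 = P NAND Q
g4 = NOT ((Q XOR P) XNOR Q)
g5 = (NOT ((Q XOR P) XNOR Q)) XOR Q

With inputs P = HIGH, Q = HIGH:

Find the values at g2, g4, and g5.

g2 = LOW; g4 = HIGH; g5 = LOW

g2 = HIGH NAND HIGH = LOW
g4 = NOT ((HIGH XOR HIGH) XNOR HIGH) = HIGH
g5 = (NOT ((HIGH XOR HIGH) XNOR HIGH)) XOR HIGH = LOW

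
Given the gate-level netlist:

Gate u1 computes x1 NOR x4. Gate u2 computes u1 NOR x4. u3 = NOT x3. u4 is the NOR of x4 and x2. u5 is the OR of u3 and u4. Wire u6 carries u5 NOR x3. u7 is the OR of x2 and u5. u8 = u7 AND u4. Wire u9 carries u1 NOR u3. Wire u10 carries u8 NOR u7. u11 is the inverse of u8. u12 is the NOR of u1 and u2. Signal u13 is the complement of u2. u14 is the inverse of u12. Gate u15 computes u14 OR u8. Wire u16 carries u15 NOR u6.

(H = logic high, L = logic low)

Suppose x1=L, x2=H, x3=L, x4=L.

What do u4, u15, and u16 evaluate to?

u4 = L, u15 = H, u16 = L

u1 = x1 NOR x4 = L NOR L = H
u2 = u1 NOR x4 = H NOR L = L
u3 = NOT x3 = NOT L = H
u4 = x4 NOR x2 = L NOR H = L
u5 = u3 OR u4 = H OR L = H
u6 = u5 NOR x3 = H NOR L = L
u7 = x2 OR u5 = H OR H = H
u8 = u7 AND u4 = H AND L = L
u12 = u1 NOR u2 = H NOR L = L
u14 = NOT u12 = NOT L = H
u15 = u14 OR u8 = H OR L = H
u16 = u15 NOR u6 = H NOR L = L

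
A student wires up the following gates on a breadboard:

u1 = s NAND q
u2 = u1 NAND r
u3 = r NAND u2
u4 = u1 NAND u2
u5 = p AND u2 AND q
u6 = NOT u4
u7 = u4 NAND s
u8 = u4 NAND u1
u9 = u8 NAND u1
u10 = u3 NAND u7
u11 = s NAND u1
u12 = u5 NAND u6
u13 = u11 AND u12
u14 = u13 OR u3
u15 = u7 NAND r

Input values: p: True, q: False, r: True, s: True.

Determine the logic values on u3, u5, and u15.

u1 = s NAND q = True NAND False = True
u2 = u1 NAND r = True NAND True = False
u3 = r NAND u2 = True NAND False = True
u4 = u1 NAND u2 = True NAND False = True
u5 = p AND u2 AND q = True AND False AND False = False
u7 = u4 NAND s = True NAND True = False
u15 = u7 NAND r = False NAND True = True

u3 = True, u5 = False, u15 = True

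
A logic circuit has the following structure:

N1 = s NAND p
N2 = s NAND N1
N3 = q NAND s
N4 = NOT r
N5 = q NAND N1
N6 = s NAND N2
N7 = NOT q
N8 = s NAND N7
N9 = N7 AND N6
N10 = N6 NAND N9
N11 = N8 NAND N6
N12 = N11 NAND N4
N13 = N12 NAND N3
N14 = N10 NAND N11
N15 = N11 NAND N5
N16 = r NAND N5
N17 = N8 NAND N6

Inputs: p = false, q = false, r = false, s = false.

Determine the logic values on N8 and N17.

N8 = true, N17 = false

N1 = s NAND p = false NAND false = true
N2 = s NAND N1 = false NAND true = true
N6 = s NAND N2 = false NAND true = true
N7 = NOT q = NOT false = true
N8 = s NAND N7 = false NAND true = true
N17 = N8 NAND N6 = true NAND true = false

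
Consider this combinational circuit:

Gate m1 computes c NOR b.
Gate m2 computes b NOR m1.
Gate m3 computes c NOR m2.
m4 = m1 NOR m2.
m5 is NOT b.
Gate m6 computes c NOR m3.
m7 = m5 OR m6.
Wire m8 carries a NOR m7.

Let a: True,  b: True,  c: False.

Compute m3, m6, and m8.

m3 = True, m6 = False, m8 = False

m1 = c NOR b = False NOR True = False
m2 = b NOR m1 = True NOR False = False
m3 = c NOR m2 = False NOR False = True
m5 = NOT b = NOT True = False
m6 = c NOR m3 = False NOR True = False
m7 = m5 OR m6 = False OR False = False
m8 = a NOR m7 = True NOR False = False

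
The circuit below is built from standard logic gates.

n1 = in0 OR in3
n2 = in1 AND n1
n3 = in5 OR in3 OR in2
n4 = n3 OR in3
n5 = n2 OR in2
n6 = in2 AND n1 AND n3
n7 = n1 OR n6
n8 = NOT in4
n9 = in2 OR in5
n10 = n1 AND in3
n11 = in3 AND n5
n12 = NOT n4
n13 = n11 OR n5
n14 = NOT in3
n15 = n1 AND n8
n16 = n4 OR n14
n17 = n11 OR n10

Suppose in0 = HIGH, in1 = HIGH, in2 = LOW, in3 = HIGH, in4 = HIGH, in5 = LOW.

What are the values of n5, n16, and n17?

n5 = HIGH  n16 = HIGH  n17 = HIGH

n1 = in0 OR in3 = HIGH OR HIGH = HIGH
n2 = in1 AND n1 = HIGH AND HIGH = HIGH
n3 = in5 OR in3 OR in2 = LOW OR HIGH OR LOW = HIGH
n4 = n3 OR in3 = HIGH OR HIGH = HIGH
n5 = n2 OR in2 = HIGH OR LOW = HIGH
n10 = n1 AND in3 = HIGH AND HIGH = HIGH
n11 = in3 AND n5 = HIGH AND HIGH = HIGH
n14 = NOT in3 = NOT HIGH = LOW
n16 = n4 OR n14 = HIGH OR LOW = HIGH
n17 = n11 OR n10 = HIGH OR HIGH = HIGH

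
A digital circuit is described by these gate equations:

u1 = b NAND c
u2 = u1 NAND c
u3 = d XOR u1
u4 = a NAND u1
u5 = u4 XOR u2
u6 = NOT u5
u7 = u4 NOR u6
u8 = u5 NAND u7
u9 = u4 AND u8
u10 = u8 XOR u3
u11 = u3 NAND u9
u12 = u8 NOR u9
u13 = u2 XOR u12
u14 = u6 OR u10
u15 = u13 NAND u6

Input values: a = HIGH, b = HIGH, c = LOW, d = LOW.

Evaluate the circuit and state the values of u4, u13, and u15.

u4 = LOW, u13 = LOW, u15 = HIGH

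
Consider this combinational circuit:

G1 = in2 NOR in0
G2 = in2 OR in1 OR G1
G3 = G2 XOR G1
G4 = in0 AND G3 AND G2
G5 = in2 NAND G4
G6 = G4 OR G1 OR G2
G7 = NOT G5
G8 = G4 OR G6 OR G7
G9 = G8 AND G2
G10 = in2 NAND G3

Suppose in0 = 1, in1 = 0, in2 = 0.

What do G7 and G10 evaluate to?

G1 = in2 NOR in0 = 0 NOR 1 = 0
G2 = in2 OR in1 OR G1 = 0 OR 0 OR 0 = 0
G3 = G2 XOR G1 = 0 XOR 0 = 0
G4 = in0 AND G3 AND G2 = 1 AND 0 AND 0 = 0
G5 = in2 NAND G4 = 0 NAND 0 = 1
G7 = NOT G5 = NOT 1 = 0
G10 = in2 NAND G3 = 0 NAND 0 = 1

G7 = 0; G10 = 1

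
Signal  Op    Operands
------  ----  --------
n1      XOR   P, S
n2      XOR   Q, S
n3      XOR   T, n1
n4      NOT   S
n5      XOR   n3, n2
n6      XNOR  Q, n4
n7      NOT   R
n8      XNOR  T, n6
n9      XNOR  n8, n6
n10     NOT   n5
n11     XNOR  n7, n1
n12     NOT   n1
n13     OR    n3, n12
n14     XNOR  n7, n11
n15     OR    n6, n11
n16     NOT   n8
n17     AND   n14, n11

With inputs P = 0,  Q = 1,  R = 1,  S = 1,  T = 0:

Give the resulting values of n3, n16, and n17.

n3 = 1, n16 = 0, n17 = 0

n1 = P XOR S = 0 XOR 1 = 1
n3 = T XOR n1 = 0 XOR 1 = 1
n4 = NOT S = NOT 1 = 0
n6 = Q XNOR n4 = 1 XNOR 0 = 0
n7 = NOT R = NOT 1 = 0
n8 = T XNOR n6 = 0 XNOR 0 = 1
n11 = n7 XNOR n1 = 0 XNOR 1 = 0
n14 = n7 XNOR n11 = 0 XNOR 0 = 1
n16 = NOT n8 = NOT 1 = 0
n17 = n14 AND n11 = 1 AND 0 = 0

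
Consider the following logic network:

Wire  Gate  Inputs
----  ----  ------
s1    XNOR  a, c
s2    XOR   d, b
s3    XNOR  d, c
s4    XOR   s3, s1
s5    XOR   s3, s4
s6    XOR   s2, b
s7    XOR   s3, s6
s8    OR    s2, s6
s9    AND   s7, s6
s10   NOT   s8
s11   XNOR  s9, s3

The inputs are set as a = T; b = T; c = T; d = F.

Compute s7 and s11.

s7 = F; s11 = T

s2 = d XOR b = F XOR T = T
s3 = d XNOR c = F XNOR T = F
s6 = s2 XOR b = T XOR T = F
s7 = s3 XOR s6 = F XOR F = F
s9 = s7 AND s6 = F AND F = F
s11 = s9 XNOR s3 = F XNOR F = T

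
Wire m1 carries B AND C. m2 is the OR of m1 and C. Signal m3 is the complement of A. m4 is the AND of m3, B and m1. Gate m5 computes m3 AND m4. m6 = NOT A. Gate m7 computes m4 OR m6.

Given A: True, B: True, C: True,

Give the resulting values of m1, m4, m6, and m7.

m1 = B AND C = True AND True = True
m3 = NOT A = NOT True = False
m4 = m3 AND B AND m1 = False AND True AND True = False
m6 = NOT A = NOT True = False
m7 = m4 OR m6 = False OR False = False

m1 = True  m4 = False  m6 = False  m7 = False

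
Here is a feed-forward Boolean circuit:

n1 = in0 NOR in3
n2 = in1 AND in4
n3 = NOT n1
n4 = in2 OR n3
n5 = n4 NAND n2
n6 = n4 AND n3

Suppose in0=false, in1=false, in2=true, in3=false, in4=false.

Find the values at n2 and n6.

n1 = in0 NOR in3 = false NOR false = true
n2 = in1 AND in4 = false AND false = false
n3 = NOT n1 = NOT true = false
n4 = in2 OR n3 = true OR false = true
n6 = n4 AND n3 = true AND false = false

n2 = false, n6 = false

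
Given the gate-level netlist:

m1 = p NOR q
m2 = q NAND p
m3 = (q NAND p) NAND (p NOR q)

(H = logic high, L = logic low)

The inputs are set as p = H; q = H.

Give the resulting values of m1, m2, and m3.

m1 = H NOR H = L
m2 = H NAND H = L
m3 = (H NAND H) NAND (H NOR H) = H

m1 = L; m2 = L; m3 = H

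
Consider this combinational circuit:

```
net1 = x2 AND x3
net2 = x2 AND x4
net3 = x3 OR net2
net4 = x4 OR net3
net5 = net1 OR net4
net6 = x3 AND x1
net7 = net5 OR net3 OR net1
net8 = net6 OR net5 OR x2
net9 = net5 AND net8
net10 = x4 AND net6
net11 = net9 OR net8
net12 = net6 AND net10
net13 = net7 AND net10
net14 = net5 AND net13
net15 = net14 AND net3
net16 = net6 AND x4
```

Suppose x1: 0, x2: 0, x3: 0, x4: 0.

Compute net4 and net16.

net4 = 0, net16 = 0

net2 = x2 AND x4 = 0 AND 0 = 0
net3 = x3 OR net2 = 0 OR 0 = 0
net4 = x4 OR net3 = 0 OR 0 = 0
net6 = x3 AND x1 = 0 AND 0 = 0
net16 = net6 AND x4 = 0 AND 0 = 0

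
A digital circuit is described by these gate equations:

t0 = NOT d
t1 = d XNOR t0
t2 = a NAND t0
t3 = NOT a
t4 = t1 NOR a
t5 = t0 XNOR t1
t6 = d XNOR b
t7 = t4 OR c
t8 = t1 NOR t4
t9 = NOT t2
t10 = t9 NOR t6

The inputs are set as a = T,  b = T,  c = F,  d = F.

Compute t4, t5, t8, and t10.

t4 = F, t5 = F, t8 = T, t10 = F

t0 = NOT d = NOT F = T
t1 = d XNOR t0 = F XNOR T = F
t2 = a NAND t0 = T NAND T = F
t4 = t1 NOR a = F NOR T = F
t5 = t0 XNOR t1 = T XNOR F = F
t6 = d XNOR b = F XNOR T = F
t8 = t1 NOR t4 = F NOR F = T
t9 = NOT t2 = NOT F = T
t10 = t9 NOR t6 = T NOR F = F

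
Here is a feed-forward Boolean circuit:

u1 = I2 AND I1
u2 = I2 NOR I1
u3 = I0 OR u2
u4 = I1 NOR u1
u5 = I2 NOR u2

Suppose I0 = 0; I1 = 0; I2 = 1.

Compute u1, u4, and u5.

u1 = 0, u4 = 1, u5 = 0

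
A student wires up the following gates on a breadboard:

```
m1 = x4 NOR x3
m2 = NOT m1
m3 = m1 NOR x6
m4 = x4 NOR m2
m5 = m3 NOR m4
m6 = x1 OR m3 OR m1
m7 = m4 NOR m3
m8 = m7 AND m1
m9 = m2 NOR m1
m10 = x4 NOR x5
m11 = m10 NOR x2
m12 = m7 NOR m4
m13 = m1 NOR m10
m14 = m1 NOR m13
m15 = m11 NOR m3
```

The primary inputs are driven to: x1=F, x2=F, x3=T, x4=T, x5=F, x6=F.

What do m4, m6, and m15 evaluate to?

m4 = F  m6 = T  m15 = F

m1 = x4 NOR x3 = T NOR T = F
m2 = NOT m1 = NOT F = T
m3 = m1 NOR x6 = F NOR F = T
m4 = x4 NOR m2 = T NOR T = F
m6 = x1 OR m3 OR m1 = F OR T OR F = T
m10 = x4 NOR x5 = T NOR F = F
m11 = m10 NOR x2 = F NOR F = T
m15 = m11 NOR m3 = T NOR T = F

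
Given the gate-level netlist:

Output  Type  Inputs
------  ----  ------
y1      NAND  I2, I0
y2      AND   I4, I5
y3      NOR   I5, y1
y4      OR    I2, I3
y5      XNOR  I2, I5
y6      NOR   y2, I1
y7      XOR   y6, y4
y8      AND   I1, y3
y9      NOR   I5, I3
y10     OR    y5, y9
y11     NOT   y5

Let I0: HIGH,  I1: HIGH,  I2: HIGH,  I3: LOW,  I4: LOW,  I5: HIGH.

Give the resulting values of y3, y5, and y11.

y3 = LOW  y5 = HIGH  y11 = LOW

y1 = I2 NAND I0 = HIGH NAND HIGH = LOW
y3 = I5 NOR y1 = HIGH NOR LOW = LOW
y5 = I2 XNOR I5 = HIGH XNOR HIGH = HIGH
y11 = NOT y5 = NOT HIGH = LOW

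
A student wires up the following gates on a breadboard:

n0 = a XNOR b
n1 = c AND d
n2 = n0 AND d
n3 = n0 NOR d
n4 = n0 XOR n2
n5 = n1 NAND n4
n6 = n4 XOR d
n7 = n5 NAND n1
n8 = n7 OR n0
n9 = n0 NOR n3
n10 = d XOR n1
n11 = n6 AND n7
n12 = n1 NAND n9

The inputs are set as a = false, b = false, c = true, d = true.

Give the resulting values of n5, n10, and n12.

n0 = a XNOR b = false XNOR false = true
n1 = c AND d = true AND true = true
n2 = n0 AND d = true AND true = true
n3 = n0 NOR d = true NOR true = false
n4 = n0 XOR n2 = true XOR true = false
n5 = n1 NAND n4 = true NAND false = true
n9 = n0 NOR n3 = true NOR false = false
n10 = d XOR n1 = true XOR true = false
n12 = n1 NAND n9 = true NAND false = true

n5 = true  n10 = false  n12 = true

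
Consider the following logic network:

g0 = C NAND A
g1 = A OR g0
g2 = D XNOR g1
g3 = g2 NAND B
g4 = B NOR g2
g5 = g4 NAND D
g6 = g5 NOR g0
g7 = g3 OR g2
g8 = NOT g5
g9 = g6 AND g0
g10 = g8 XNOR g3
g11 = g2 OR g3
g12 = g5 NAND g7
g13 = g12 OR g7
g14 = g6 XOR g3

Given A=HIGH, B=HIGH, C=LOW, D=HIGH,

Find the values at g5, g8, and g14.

g5 = HIGH; g8 = LOW; g14 = LOW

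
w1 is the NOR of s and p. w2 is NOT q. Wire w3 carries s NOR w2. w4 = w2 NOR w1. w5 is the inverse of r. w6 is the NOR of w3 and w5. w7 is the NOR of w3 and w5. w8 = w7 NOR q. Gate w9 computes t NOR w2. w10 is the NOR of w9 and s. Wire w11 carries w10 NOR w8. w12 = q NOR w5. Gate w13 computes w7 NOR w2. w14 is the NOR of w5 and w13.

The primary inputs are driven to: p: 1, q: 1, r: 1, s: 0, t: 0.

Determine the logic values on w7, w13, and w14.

w2 = NOT q = NOT 1 = 0
w3 = s NOR w2 = 0 NOR 0 = 1
w5 = NOT r = NOT 1 = 0
w7 = w3 NOR w5 = 1 NOR 0 = 0
w13 = w7 NOR w2 = 0 NOR 0 = 1
w14 = w5 NOR w13 = 0 NOR 1 = 0

w7 = 0, w13 = 1, w14 = 0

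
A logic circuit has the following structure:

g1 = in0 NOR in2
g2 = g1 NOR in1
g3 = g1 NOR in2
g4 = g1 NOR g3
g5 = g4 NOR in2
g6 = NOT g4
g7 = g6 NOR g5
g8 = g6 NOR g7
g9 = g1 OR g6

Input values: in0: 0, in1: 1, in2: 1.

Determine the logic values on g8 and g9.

g8 = 0, g9 = 0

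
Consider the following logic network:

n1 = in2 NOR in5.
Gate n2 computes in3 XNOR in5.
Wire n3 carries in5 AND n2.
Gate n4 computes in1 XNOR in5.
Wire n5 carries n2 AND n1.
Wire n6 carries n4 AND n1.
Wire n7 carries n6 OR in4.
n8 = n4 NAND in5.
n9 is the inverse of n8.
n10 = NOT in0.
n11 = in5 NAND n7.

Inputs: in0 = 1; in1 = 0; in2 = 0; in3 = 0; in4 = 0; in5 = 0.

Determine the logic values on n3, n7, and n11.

n3 = 0  n7 = 1  n11 = 1

n1 = in2 NOR in5 = 0 NOR 0 = 1
n2 = in3 XNOR in5 = 0 XNOR 0 = 1
n3 = in5 AND n2 = 0 AND 1 = 0
n4 = in1 XNOR in5 = 0 XNOR 0 = 1
n6 = n4 AND n1 = 1 AND 1 = 1
n7 = n6 OR in4 = 1 OR 0 = 1
n11 = in5 NAND n7 = 0 NAND 1 = 1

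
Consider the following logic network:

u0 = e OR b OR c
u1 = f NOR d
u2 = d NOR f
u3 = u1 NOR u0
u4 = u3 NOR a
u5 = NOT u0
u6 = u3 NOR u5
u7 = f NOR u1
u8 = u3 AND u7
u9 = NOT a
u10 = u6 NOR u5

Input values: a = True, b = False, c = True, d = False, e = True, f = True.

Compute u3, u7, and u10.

u0 = e OR b OR c = True OR False OR True = True
u1 = f NOR d = True NOR False = False
u3 = u1 NOR u0 = False NOR True = False
u5 = NOT u0 = NOT True = False
u6 = u3 NOR u5 = False NOR False = True
u7 = f NOR u1 = True NOR False = False
u10 = u6 NOR u5 = True NOR False = False

u3 = False, u7 = False, u10 = False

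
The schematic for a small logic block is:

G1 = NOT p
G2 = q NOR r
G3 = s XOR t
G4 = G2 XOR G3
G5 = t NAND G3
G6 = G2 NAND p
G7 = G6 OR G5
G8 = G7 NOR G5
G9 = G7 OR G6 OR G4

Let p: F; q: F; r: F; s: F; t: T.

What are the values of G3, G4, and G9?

G2 = q NOR r = F NOR F = T
G3 = s XOR t = F XOR T = T
G4 = G2 XOR G3 = T XOR T = F
G5 = t NAND G3 = T NAND T = F
G6 = G2 NAND p = T NAND F = T
G7 = G6 OR G5 = T OR F = T
G9 = G7 OR G6 OR G4 = T OR T OR F = T

G3 = T; G4 = F; G9 = T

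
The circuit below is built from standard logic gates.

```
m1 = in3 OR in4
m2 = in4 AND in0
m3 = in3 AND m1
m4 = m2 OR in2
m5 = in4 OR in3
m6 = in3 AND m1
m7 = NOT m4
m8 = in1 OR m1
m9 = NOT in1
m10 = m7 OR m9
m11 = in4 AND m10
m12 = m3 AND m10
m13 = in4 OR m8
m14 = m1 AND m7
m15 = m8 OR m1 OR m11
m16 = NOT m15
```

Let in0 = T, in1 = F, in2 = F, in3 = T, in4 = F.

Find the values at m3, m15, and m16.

m1 = in3 OR in4 = T OR F = T
m2 = in4 AND in0 = F AND T = F
m3 = in3 AND m1 = T AND T = T
m4 = m2 OR in2 = F OR F = F
m7 = NOT m4 = NOT F = T
m8 = in1 OR m1 = F OR T = T
m9 = NOT in1 = NOT F = T
m10 = m7 OR m9 = T OR T = T
m11 = in4 AND m10 = F AND T = F
m15 = m8 OR m1 OR m11 = T OR T OR F = T
m16 = NOT m15 = NOT T = F

m3 = T, m15 = T, m16 = F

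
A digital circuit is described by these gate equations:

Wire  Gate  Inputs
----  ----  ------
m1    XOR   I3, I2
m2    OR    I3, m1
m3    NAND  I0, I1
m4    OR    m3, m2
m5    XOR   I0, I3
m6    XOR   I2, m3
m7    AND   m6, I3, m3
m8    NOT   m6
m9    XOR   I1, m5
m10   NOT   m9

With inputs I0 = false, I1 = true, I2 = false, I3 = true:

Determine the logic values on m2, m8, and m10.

m1 = I3 XOR I2 = true XOR false = true
m2 = I3 OR m1 = true OR true = true
m3 = I0 NAND I1 = false NAND true = true
m5 = I0 XOR I3 = false XOR true = true
m6 = I2 XOR m3 = false XOR true = true
m8 = NOT m6 = NOT true = false
m9 = I1 XOR m5 = true XOR true = false
m10 = NOT m9 = NOT false = true

m2 = true; m8 = false; m10 = true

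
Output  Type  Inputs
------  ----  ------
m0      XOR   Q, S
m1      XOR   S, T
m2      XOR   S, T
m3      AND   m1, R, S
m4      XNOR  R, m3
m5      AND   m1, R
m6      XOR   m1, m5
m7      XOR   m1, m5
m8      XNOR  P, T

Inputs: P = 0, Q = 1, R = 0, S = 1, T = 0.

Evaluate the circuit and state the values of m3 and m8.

m3 = 0  m8 = 1

m1 = S XOR T = 1 XOR 0 = 1
m3 = m1 AND R AND S = 1 AND 0 AND 1 = 0
m8 = P XNOR T = 0 XNOR 0 = 1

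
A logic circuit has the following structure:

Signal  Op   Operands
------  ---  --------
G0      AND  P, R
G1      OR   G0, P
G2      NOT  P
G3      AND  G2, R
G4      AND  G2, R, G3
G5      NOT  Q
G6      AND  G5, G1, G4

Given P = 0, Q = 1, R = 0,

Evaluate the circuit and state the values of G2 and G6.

G2 = 1, G6 = 0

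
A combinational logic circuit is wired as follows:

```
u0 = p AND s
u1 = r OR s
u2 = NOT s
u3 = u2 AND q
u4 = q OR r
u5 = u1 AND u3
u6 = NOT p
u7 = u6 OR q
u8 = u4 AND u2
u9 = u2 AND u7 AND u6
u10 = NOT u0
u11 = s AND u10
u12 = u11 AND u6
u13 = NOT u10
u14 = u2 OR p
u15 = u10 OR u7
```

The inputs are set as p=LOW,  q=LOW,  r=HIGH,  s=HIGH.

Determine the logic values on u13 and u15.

u0 = p AND s = LOW AND HIGH = LOW
u6 = NOT p = NOT LOW = HIGH
u7 = u6 OR q = HIGH OR LOW = HIGH
u10 = NOT u0 = NOT LOW = HIGH
u13 = NOT u10 = NOT HIGH = LOW
u15 = u10 OR u7 = HIGH OR HIGH = HIGH

u13 = LOW  u15 = HIGH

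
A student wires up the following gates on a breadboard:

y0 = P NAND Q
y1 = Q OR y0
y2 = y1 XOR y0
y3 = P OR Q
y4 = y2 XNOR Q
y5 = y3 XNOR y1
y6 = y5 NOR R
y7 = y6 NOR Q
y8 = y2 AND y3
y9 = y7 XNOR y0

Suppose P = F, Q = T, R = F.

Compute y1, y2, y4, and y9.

y0 = P NAND Q = F NAND T = T
y1 = Q OR y0 = T OR T = T
y2 = y1 XOR y0 = T XOR T = F
y3 = P OR Q = F OR T = T
y4 = y2 XNOR Q = F XNOR T = F
y5 = y3 XNOR y1 = T XNOR T = T
y6 = y5 NOR R = T NOR F = F
y7 = y6 NOR Q = F NOR T = F
y9 = y7 XNOR y0 = F XNOR T = F

y1 = T, y2 = F, y4 = F, y9 = F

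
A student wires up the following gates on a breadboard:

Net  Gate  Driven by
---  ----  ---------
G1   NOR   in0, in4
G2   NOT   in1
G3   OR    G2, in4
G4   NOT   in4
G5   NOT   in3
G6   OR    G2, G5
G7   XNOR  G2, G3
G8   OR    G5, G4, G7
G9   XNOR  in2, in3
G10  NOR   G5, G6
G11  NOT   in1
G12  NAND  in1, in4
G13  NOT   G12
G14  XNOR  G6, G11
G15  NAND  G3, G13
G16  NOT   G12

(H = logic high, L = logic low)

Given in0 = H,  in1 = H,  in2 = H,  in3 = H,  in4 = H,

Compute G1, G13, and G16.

G1 = in0 NOR in4 = H NOR H = L
G12 = in1 NAND in4 = H NAND H = L
G13 = NOT G12 = NOT L = H
G16 = NOT G12 = NOT L = H

G1 = L  G13 = H  G16 = H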